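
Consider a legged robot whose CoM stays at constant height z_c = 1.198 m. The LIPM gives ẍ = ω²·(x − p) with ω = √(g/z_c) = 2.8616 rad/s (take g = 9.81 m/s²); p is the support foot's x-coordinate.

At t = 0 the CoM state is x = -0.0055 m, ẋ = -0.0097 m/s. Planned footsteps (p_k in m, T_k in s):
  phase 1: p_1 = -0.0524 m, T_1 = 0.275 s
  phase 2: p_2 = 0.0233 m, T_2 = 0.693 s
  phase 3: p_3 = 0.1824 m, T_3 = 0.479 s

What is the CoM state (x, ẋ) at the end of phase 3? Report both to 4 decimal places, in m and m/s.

x = 0.1324, ẋ = -0.0223

phase 1: p=-0.0524, T=0.275, ωT=0.786940, cosh=1.325950, sinh=0.870714; start (x,ẋ)=(-0.005500, -0.009700) → end (x,ẋ)=(0.006836, 0.103996)
phase 2: p=0.0233, T=0.693, ωT=1.983089, cosh=3.701396, sinh=3.563753; start (x,ẋ)=(0.006836, 0.103996) → end (x,ẋ)=(0.091872, 0.217026)
phase 3: p=0.1824, T=0.479, ωT=1.370706, cosh=2.096030, sinh=1.842102; start (x,ẋ)=(0.091872, 0.217026) → end (x,ẋ)=(0.132358, -0.022312)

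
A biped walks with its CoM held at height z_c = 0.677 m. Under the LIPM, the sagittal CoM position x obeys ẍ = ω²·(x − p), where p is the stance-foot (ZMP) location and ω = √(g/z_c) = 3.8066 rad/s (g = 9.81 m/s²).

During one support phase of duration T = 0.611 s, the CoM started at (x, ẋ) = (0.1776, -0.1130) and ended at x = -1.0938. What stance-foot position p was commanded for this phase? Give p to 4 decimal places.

p = 0.4466

ωT = 3.8066·0.611 = 2.325833; cosh(ωT) = 5.166450, sinh(ωT) = 5.068748
x(T) = p + (x₀−p)·cosh(ωT) + (ẋ₀/ω)·sinh(ωT) ⇒ p·(1 − cosh) = x(T) − x₀·cosh − (ẋ₀/ω)·sinh
numerator   = -1.0938 − (0.1776)·5.166450 − (-0.1130/3.8066)·5.068748 = -1.860894
denominator = 1 − 5.166450 = -4.166450
p = -1.860894 / -4.166450 = 0.4466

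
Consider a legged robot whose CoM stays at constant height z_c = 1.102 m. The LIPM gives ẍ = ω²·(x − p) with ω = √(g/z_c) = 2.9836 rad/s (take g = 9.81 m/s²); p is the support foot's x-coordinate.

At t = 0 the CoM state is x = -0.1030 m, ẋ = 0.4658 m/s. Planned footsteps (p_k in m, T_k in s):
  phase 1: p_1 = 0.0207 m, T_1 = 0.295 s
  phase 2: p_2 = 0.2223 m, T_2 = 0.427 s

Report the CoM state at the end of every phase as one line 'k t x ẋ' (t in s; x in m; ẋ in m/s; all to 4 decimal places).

1 0.2950 0.0018 0.2897
2 0.7220 -0.0428 -0.5257

phase 1: p=0.0207, T=0.295, ωT=0.880162, cosh=1.413003, sinh=0.998287; start (x,ẋ)=(-0.103000, 0.465800) → end (x,ẋ)=(0.001764, 0.289738)
phase 2: p=0.2223, T=0.427, ωT=1.273997, cosh=1.927413, sinh=1.647702; start (x,ẋ)=(0.001764, 0.289738) → end (x,ẋ)=(-0.042755, -0.525728)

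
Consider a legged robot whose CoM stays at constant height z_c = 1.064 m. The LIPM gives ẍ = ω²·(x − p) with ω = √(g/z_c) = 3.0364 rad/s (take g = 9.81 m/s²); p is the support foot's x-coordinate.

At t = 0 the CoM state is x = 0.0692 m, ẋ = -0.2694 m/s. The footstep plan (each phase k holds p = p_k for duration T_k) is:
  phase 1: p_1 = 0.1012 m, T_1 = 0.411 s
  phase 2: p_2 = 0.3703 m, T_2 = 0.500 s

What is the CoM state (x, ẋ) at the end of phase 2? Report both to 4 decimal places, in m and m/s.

phase 1: p=0.1012, T=0.411, ωT=1.247960, cosh=1.885161, sinh=1.598071; start (x,ẋ)=(0.069200, -0.269400) → end (x,ẋ)=(-0.100912, -0.663138)
phase 2: p=0.3703, T=0.500, ωT=1.518200, cosh=2.391554, sinh=2.172448; start (x,ẋ)=(-0.100912, -0.663138) → end (x,ẋ)=(-1.231083, -4.694242)

x = -1.2311, ẋ = -4.6942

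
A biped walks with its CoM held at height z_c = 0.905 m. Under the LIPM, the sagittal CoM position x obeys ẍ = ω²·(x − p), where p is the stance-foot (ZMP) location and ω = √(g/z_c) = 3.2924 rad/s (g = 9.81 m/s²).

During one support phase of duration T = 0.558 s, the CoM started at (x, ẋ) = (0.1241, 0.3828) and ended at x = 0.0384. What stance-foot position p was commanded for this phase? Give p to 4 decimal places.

ωT = 3.2924·0.558 = 1.837159; cosh(ωT) = 3.218973, sinh(ωT) = 3.059704
x(T) = p + (x₀−p)·cosh(ωT) + (ẋ₀/ω)·sinh(ωT) ⇒ p·(1 − cosh) = x(T) − x₀·cosh − (ẋ₀/ω)·sinh
numerator   = 0.0384 − (0.1241)·3.218973 − (0.3828/3.2924)·3.059704 = -0.716819
denominator = 1 − 3.218973 = -2.218973
p = -0.716819 / -2.218973 = 0.3230

p = 0.3230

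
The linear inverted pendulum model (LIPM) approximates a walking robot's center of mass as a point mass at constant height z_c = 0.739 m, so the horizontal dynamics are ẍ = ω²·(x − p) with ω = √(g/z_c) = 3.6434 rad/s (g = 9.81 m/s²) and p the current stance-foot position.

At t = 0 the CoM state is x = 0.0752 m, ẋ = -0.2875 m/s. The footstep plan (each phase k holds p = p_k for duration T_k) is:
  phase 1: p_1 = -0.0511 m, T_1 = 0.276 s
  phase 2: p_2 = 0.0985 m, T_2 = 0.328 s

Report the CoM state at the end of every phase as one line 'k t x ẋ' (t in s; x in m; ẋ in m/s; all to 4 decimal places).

phase 1: p=-0.0511, T=0.276, ωT=1.005578, cosh=1.549660, sinh=1.183827; start (x,ẋ)=(0.075200, -0.287500) → end (x,ẋ)=(0.051207, 0.099224)
phase 2: p=0.0985, T=0.328, ωT=1.195035, cosh=1.803184, sinh=1.500490; start (x,ẋ)=(0.051207, 0.099224) → end (x,ẋ)=(0.054086, -0.079628)

1 0.2760 0.0512 0.0992
2 0.6040 0.0541 -0.0796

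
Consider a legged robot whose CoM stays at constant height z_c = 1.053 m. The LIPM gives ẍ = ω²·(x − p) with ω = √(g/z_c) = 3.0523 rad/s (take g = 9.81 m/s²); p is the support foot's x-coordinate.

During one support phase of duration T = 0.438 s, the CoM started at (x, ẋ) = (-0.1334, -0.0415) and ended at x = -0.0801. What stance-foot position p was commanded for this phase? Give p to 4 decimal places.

ωT = 3.0523·0.438 = 1.336907; cosh(ωT) = 2.034954, sinh(ωT) = 1.772297
x(T) = p + (x₀−p)·cosh(ωT) + (ẋ₀/ω)·sinh(ωT) ⇒ p·(1 − cosh) = x(T) − x₀·cosh − (ẋ₀/ω)·sinh
numerator   = -0.0801 − (-0.1334)·2.034954 − (-0.0415/3.0523)·1.772297 = 0.215460
denominator = 1 − 2.034954 = -1.034954
p = 0.215460 / -1.034954 = -0.2082

p = -0.2082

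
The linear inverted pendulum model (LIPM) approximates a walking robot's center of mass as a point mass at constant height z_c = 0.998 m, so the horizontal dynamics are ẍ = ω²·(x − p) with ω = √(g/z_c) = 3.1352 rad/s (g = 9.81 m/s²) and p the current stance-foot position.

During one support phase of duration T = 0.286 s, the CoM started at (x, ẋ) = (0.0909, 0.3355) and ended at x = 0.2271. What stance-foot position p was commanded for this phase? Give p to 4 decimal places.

p = 0.0284

ωT = 3.1352·0.286 = 0.896667; cosh(ωT) = 1.429673, sinh(ωT) = 1.021746
x(T) = p + (x₀−p)·cosh(ωT) + (ẋ₀/ω)·sinh(ωT) ⇒ p·(1 − cosh) = x(T) − x₀·cosh − (ẋ₀/ω)·sinh
numerator   = 0.2271 − (0.0909)·1.429673 − (0.3355/3.1352)·1.021746 = -0.012195
denominator = 1 − 1.429673 = -0.429673
p = -0.012195 / -0.429673 = 0.0284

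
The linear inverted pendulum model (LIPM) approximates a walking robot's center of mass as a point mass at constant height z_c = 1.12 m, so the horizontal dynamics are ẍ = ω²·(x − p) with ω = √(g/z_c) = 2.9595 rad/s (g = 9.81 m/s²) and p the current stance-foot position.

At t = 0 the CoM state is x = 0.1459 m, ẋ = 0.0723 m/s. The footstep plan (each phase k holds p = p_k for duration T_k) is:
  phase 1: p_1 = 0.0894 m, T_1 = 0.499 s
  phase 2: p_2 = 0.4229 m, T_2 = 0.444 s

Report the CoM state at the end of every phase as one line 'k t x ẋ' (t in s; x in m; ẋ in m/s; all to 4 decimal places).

phase 1: p=0.0894, T=0.499, ωT=1.476790, cosh=2.303619, sinh=2.075250; start (x,ẋ)=(0.145900, 0.072300) → end (x,ẋ)=(0.270252, 0.513558)
phase 2: p=0.4229, T=0.444, ωT=1.314018, cosh=1.994917, sinh=1.726178; start (x,ẋ)=(0.270252, 0.513558) → end (x,ẋ)=(0.417922, 0.244686)

1 0.4990 0.2703 0.5136
2 0.9430 0.4179 0.2447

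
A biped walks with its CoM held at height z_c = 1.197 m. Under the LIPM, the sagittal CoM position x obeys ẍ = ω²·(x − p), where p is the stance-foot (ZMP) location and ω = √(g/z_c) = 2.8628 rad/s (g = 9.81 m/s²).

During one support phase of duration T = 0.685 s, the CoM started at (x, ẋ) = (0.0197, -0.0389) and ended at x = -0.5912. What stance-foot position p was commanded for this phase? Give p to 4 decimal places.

p = 0.2345

ωT = 2.8628·0.685 = 1.961018; cosh(ωT) = 3.623636, sinh(ωT) = 3.482921
x(T) = p + (x₀−p)·cosh(ωT) + (ẋ₀/ω)·sinh(ωT) ⇒ p·(1 − cosh) = x(T) − x₀·cosh − (ẋ₀/ω)·sinh
numerator   = -0.5912 − (0.0197)·3.623636 − (-0.0389/2.8628)·3.482921 = -0.615259
denominator = 1 − 3.623636 = -2.623636
p = -0.615259 / -2.623636 = 0.2345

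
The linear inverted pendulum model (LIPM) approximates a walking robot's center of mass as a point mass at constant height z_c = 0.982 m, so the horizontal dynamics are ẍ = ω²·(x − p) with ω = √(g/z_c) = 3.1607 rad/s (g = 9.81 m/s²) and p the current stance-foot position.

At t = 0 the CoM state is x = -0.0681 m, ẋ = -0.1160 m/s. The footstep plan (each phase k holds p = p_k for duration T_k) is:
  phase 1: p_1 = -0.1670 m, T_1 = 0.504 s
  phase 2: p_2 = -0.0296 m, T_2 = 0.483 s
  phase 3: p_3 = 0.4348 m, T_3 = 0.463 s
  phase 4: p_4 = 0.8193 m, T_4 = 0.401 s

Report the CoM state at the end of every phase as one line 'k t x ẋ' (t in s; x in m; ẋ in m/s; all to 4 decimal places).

phase 1: p=-0.1670, T=0.504, ωT=1.592993, cosh=2.560882, sinh=2.357565; start (x,ẋ)=(-0.068100, -0.116000) → end (x,ẋ)=(-0.000253, 0.439897)
phase 2: p=-0.0296, T=0.483, ωT=1.526618, cosh=2.409927, sinh=2.192658; start (x,ẋ)=(-0.000253, 0.439897) → end (x,ẋ)=(0.346291, 1.263502)
phase 3: p=0.4348, T=0.463, ωT=1.463404, cosh=2.276045, sinh=2.044598; start (x,ẋ)=(0.346291, 1.263502) → end (x,ẋ)=(1.050686, 2.303812)
phase 4: p=0.8193, T=0.401, ωT=1.267441, cosh=1.916651, sinh=1.635100; start (x,ẋ)=(1.050686, 2.303812) → end (x,ẋ)=(2.454599, 5.611420)

1 0.5040 -0.0003 0.4399
2 0.9870 0.3463 1.2635
3 1.4500 1.0507 2.3038
4 1.8510 2.4546 5.6114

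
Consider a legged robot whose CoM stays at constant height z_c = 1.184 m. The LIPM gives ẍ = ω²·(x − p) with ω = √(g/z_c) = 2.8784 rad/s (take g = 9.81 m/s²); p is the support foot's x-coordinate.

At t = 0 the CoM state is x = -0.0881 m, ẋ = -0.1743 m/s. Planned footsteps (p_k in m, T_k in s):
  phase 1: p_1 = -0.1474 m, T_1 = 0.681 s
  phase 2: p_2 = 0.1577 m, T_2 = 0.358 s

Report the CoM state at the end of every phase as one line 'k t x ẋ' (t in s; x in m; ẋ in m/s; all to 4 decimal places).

phase 1: p=-0.1474, T=0.681, ωT=1.960190, cosh=3.620755, sinh=3.479924; start (x,ẋ)=(-0.088100, -0.174300) → end (x,ẋ)=(-0.143414, -0.037113)
phase 2: p=0.1577, T=0.358, ωT=1.030467, cosh=1.579608, sinh=1.222767; start (x,ẋ)=(-0.143414, -0.037113) → end (x,ẋ)=(-0.333708, -1.118429)

1 0.6810 -0.1434 -0.0371
2 1.0390 -0.3337 -1.1184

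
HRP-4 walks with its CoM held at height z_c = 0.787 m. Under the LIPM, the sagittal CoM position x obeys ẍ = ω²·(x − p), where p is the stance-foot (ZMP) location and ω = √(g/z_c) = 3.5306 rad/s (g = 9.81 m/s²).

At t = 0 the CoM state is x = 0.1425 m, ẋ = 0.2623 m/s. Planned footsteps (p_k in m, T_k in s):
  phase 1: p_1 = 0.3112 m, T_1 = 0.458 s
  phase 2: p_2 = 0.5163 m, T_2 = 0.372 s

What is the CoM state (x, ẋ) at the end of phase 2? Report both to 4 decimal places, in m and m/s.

phase 1: p=0.3112, T=0.458, ωT=1.617015, cosh=2.618259, sinh=2.419769; start (x,ẋ)=(0.142500, 0.262300) → end (x,ẋ)=(0.049272, -0.754475)
phase 2: p=0.5163, T=0.372, ωT=1.313383, cosh=1.993821, sinh=1.724912; start (x,ẋ)=(0.049272, -0.754475) → end (x,ẋ)=(-0.783476, -4.348475)

x = -0.7835, ẋ = -4.3485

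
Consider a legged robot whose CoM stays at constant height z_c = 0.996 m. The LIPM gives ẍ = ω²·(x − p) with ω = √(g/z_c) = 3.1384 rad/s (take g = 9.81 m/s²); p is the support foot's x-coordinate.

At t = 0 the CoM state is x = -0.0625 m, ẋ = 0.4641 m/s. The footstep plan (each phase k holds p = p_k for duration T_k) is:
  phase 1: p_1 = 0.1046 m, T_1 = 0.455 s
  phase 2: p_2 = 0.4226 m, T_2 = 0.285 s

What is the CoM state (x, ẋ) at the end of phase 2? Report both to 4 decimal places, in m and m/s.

phase 1: p=0.1046, T=0.455, ωT=1.427972, cosh=2.205014, sinh=1.965219; start (x,ẋ)=(-0.062500, 0.464100) → end (x,ẋ)=(0.026755, -0.007266)
phase 2: p=0.4226, T=0.285, ωT=0.894444, cosh=1.427405, sinh=1.018570; start (x,ẋ)=(0.026755, -0.007266) → end (x,ẋ)=(-0.144790, -1.275763)

x = -0.1448, ẋ = -1.2758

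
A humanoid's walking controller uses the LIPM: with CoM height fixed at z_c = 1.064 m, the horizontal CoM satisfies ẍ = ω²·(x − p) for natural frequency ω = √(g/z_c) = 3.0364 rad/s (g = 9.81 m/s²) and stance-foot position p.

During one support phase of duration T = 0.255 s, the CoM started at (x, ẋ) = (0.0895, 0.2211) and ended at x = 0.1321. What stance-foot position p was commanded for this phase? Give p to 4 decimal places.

ωT = 3.0364·0.255 = 0.774282; cosh(ωT) = 1.315034, sinh(ωT) = 0.854000
x(T) = p + (x₀−p)·cosh(ωT) + (ẋ₀/ω)·sinh(ωT) ⇒ p·(1 − cosh) = x(T) − x₀·cosh − (ẋ₀/ω)·sinh
numerator   = 0.1321 − (0.0895)·1.315034 − (0.2211/3.0364)·0.854000 = -0.047781
denominator = 1 − 1.315034 = -0.315034
p = -0.047781 / -0.315034 = 0.1517

p = 0.1517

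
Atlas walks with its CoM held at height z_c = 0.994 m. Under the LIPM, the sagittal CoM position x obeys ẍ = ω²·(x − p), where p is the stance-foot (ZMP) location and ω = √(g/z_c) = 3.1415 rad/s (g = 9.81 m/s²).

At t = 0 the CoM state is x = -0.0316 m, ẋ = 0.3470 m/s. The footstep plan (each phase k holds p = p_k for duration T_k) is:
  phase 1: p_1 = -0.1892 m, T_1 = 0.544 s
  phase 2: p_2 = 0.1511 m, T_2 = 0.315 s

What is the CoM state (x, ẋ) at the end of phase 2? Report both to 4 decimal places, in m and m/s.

phase 1: p=-0.1892, T=0.544, ωT=1.708976, cosh=2.852177, sinh=2.671126; start (x,ẋ)=(-0.031600, 0.347000) → end (x,ẋ)=(0.555347, 2.312181)
phase 2: p=0.1511, T=0.315, ωT=0.989573, cosh=1.530910, sinh=1.159174; start (x,ẋ)=(0.555347, 2.312181) → end (x,ẋ)=(1.623132, 5.011825)

x = 1.6231, ẋ = 5.0118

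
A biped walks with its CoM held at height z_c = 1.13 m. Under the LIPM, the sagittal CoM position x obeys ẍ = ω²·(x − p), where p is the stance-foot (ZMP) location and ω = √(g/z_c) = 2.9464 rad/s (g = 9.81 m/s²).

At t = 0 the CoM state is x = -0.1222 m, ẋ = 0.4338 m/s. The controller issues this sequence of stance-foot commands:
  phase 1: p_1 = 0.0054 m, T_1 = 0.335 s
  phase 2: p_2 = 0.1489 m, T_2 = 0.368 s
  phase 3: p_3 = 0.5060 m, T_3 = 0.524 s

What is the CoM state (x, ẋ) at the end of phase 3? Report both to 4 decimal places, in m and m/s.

x = -1.0060, ẋ = -4.1781

phase 1: p=0.0054, T=0.335, ωT=0.987044, cosh=1.527984, sinh=1.155307; start (x,ẋ)=(-0.122200, 0.433800) → end (x,ẋ)=(-0.019474, 0.228489)
phase 2: p=0.1489, T=0.368, ωT=1.084275, cosh=1.647721, sinh=1.309574; start (x,ẋ)=(-0.019474, 0.228489) → end (x,ẋ)=(-0.026978, -0.273190)
phase 3: p=0.5060, T=0.524, ωT=1.543914, cosh=2.448213, sinh=2.234669; start (x,ẋ)=(-0.026978, -0.273190) → end (x,ẋ)=(-1.006042, -4.178078)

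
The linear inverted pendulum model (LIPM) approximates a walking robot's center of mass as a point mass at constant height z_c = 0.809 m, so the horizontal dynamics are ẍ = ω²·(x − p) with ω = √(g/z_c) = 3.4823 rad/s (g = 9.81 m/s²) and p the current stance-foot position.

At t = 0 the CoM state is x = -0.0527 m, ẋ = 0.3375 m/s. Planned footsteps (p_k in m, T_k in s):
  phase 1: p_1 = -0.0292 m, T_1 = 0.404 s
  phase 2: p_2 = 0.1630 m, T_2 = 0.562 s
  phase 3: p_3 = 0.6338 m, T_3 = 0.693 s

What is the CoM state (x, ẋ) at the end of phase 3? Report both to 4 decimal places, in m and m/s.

phase 1: p=-0.0292, T=0.404, ωT=1.406849, cosh=2.163992, sinh=1.919078; start (x,ẋ)=(-0.052700, 0.337500) → end (x,ẋ)=(0.105941, 0.573301)
phase 2: p=0.1630, T=0.562, ωT=1.957053, cosh=3.609854, sinh=3.468580; start (x,ẋ)=(0.105941, 0.573301) → end (x,ẋ)=(0.528067, 1.380336)
phase 3: p=0.6338, T=0.693, ωT=2.413234, cosh=5.629775, sinh=5.540250; start (x,ẋ)=(0.528067, 1.380336) → end (x,ẋ)=(2.234627, 5.731096)

x = 2.2346, ẋ = 5.7311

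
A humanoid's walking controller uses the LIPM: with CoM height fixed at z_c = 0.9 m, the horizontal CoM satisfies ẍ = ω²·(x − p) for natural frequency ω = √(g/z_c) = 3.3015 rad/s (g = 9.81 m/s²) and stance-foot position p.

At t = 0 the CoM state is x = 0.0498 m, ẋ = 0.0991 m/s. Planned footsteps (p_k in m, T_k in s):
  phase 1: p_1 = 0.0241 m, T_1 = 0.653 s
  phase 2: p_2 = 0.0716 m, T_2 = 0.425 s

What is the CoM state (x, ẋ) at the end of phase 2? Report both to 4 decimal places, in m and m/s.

x = 0.9477, ẋ = 2.9314

phase 1: p=0.0241, T=0.653, ωT=2.155880, cosh=4.375642, sinh=4.259840; start (x,ẋ)=(0.049800, 0.099100) → end (x,ẋ)=(0.264420, 0.795067)
phase 2: p=0.0716, T=0.425, ωT=1.403137, cosh=2.156884, sinh=1.911059; start (x,ẋ)=(0.264420, 0.795067) → end (x,ẋ)=(0.947712, 2.931440)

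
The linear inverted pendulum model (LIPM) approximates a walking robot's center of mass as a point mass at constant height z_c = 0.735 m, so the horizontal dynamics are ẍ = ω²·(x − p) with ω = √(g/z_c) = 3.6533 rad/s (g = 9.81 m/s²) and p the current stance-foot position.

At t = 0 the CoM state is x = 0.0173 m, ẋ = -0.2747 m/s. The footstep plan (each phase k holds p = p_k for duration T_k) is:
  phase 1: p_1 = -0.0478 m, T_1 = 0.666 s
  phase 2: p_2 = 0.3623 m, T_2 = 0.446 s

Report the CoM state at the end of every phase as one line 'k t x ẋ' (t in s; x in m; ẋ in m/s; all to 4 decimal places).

1 0.6660 -0.0991 -0.2325
2 1.1120 -1.0159 -4.7499

phase 1: p=-0.0478, T=0.666, ωT=2.433098, cosh=5.740944, sinh=5.653180; start (x,ẋ)=(0.017300, -0.274700) → end (x,ẋ)=(-0.099140, -0.232543)
phase 2: p=0.3623, T=0.446, ωT=1.629372, cosh=2.648361, sinh=2.452308; start (x,ẋ)=(-0.099140, -0.232543) → end (x,ẋ)=(-1.015856, -4.749907)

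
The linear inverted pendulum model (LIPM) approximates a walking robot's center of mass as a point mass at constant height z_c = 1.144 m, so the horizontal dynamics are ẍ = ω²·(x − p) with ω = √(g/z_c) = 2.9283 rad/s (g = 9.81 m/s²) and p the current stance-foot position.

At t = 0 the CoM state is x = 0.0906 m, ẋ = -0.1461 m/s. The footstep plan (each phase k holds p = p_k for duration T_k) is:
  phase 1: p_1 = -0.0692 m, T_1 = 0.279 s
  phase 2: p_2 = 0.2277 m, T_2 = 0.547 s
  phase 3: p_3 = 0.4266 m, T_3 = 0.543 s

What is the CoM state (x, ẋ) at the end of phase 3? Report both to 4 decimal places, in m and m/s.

phase 1: p=-0.0692, T=0.279, ωT=0.816996, cosh=1.352723, sinh=0.910966; start (x,ẋ)=(0.090600, -0.146100) → end (x,ẋ)=(0.101515, 0.228647)
phase 2: p=0.2277, T=0.547, ωT=1.601780, cosh=2.581697, sinh=2.380160; start (x,ẋ)=(0.101515, 0.228647) → end (x,ẋ)=(0.087775, -0.289192)
phase 3: p=0.4266, T=0.543, ωT=1.590067, cosh=2.553994, sinh=2.350083; start (x,ẋ)=(0.087775, -0.289192) → end (x,ẋ)=(-0.670845, -3.070302)

x = -0.6708, ẋ = -3.0703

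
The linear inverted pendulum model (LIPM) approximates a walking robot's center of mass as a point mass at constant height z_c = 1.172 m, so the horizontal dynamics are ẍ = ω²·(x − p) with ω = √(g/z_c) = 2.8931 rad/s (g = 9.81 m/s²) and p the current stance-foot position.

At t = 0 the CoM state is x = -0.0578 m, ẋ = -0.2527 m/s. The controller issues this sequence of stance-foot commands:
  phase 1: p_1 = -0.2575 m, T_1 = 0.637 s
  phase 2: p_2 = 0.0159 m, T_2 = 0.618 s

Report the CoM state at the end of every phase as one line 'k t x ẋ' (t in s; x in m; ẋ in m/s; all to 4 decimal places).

phase 1: p=-0.2575, T=0.637, ωT=1.842905, cosh=3.236606, sinh=3.078249; start (x,ẋ)=(-0.057800, -0.252700) → end (x,ẋ)=(0.119978, 0.960574)
phase 2: p=0.0159, T=0.618, ωT=1.787936, cosh=3.072203, sinh=2.904898; start (x,ẋ)=(0.119978, 0.960574) → end (x,ẋ)=(1.300141, 3.825770)

1 0.6370 0.1200 0.9606
2 1.2550 1.3001 3.8258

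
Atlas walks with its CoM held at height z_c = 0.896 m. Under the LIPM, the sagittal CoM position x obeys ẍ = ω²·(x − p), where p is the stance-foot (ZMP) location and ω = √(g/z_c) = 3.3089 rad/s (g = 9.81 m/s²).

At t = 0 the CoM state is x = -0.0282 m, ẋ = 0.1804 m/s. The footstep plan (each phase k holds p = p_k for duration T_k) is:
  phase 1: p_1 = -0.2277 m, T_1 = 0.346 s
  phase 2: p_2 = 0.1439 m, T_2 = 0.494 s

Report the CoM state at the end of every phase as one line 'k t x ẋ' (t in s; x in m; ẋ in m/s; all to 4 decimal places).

1 0.3460 0.1944 1.2442
2 0.8400 1.2057 3.7234

phase 1: p=-0.2277, T=0.346, ωT=1.144879, cosh=1.730162, sinh=1.411900; start (x,ẋ)=(-0.028200, 0.180400) → end (x,ẋ)=(0.194444, 1.244153)
phase 2: p=0.1439, T=0.494, ωT=1.634597, cosh=2.661210, sinh=2.466179; start (x,ẋ)=(0.194444, 1.244153) → end (x,ẋ)=(1.205695, 3.723405)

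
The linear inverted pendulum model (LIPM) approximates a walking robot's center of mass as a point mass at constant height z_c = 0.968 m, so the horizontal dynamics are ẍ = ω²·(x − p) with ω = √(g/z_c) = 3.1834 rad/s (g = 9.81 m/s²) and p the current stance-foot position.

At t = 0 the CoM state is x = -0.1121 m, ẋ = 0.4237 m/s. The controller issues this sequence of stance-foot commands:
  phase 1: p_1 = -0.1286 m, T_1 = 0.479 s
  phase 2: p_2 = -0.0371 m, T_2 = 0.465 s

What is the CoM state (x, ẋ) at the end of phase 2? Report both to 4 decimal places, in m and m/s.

phase 1: p=-0.1286, T=0.479, ωT=1.524849, cosh=2.406051, sinh=2.188397; start (x,ẋ)=(-0.112100, 0.423700) → end (x,ẋ)=(0.202368, 1.134392)
phase 2: p=-0.0371, T=0.465, ωT=1.480281, cosh=2.310877, sinh=2.083303; start (x,ẋ)=(0.202368, 1.134392) → end (x,ẋ)=(1.258658, 4.209590)

x = 1.2587, ẋ = 4.2096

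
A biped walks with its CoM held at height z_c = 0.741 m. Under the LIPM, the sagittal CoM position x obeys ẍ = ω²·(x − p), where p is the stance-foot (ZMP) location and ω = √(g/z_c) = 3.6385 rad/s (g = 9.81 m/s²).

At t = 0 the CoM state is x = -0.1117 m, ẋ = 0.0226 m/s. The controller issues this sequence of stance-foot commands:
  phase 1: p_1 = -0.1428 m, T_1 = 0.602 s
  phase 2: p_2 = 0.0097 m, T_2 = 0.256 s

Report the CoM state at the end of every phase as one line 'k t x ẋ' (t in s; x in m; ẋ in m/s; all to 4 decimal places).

1 0.6020 0.0253 0.6017
2 0.8580 0.2099 0.9431

phase 1: p=-0.1428, T=0.602, ωT=2.190377, cosh=4.525228, sinh=4.413354; start (x,ẋ)=(-0.111700, 0.022600) → end (x,ẋ)=(0.025347, 0.601674)
phase 2: p=0.0097, T=0.256, ωT=0.931456, cosh=1.466091, sinh=1.072111; start (x,ẋ)=(0.025347, 0.601674) → end (x,ẋ)=(0.209928, 0.943147)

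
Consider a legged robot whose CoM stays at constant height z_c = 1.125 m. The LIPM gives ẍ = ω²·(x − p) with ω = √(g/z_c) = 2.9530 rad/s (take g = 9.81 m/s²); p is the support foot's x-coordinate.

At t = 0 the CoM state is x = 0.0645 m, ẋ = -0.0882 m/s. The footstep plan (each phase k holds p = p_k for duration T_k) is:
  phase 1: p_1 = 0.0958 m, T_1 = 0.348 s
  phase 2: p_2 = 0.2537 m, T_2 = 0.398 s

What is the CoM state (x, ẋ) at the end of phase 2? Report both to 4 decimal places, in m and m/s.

phase 1: p=0.0958, T=0.348, ωT=1.027644, cosh=1.576162, sinh=1.218313; start (x,ẋ)=(0.064500, -0.088200) → end (x,ẋ)=(0.010078, -0.251625)
phase 2: p=0.2537, T=0.398, ωT=1.175294, cosh=1.773912, sinh=1.465183; start (x,ẋ)=(0.010078, -0.251625) → end (x,ẋ)=(-0.303313, -1.500438)

x = -0.3033, ẋ = -1.5004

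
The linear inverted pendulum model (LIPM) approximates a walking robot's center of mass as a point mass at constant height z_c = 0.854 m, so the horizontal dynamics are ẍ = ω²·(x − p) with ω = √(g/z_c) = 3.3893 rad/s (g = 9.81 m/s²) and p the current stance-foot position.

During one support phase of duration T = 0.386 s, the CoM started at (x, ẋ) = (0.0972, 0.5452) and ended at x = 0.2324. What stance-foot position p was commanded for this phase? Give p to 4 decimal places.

p = 0.2400

ωT = 3.3893·0.386 = 1.308270; cosh(ωT) = 1.985027, sinh(ωT) = 1.714740
x(T) = p + (x₀−p)·cosh(ωT) + (ẋ₀/ω)·sinh(ωT) ⇒ p·(1 − cosh) = x(T) − x₀·cosh − (ẋ₀/ω)·sinh
numerator   = 0.2324 − (0.0972)·1.985027 − (0.5452/3.3893)·1.714740 = -0.236376
denominator = 1 − 1.985027 = -0.985027
p = -0.236376 / -0.985027 = 0.2400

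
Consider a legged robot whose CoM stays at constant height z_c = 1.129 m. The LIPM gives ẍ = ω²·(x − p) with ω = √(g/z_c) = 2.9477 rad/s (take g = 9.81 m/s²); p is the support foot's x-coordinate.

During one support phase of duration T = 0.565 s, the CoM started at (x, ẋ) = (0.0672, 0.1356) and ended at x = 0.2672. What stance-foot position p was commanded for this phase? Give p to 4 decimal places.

p = 0.0196

ωT = 2.9477·0.565 = 1.665450; cosh(ωT) = 2.738580, sinh(ωT) = 2.549475
x(T) = p + (x₀−p)·cosh(ωT) + (ẋ₀/ω)·sinh(ωT) ⇒ p·(1 − cosh) = x(T) − x₀·cosh − (ẋ₀/ω)·sinh
numerator   = 0.2672 − (0.0672)·2.738580 − (0.1356/2.9477)·2.549475 = -0.034113
denominator = 1 − 2.738580 = -1.738580
p = -0.034113 / -1.738580 = 0.0196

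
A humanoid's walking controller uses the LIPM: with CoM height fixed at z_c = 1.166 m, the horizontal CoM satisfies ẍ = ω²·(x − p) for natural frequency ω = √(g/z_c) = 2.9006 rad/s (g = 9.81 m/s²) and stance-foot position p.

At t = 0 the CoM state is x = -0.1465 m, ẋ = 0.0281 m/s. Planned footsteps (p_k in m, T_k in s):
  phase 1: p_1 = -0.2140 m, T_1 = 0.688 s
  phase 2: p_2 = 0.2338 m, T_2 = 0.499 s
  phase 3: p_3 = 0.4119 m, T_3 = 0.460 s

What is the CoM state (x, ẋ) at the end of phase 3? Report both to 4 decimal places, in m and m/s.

phase 1: p=-0.2140, T=0.688, ωT=1.995613, cosh=3.746320, sinh=3.610390; start (x,ẋ)=(-0.146500, 0.028100) → end (x,ẋ)=(0.073853, 0.812152)
phase 2: p=0.2338, T=0.499, ωT=1.447399, cosh=2.243612, sinh=2.008431; start (x,ẋ)=(0.073853, 0.812152) → end (x,ẋ)=(0.437290, 0.890356)
phase 3: p=0.4119, T=0.460, ωT=1.334276, cosh=2.030297, sinh=1.766948; start (x,ẋ)=(0.437290, 0.890356) → end (x,ẋ)=(1.005824, 1.937815)

x = 1.0058, ẋ = 1.9378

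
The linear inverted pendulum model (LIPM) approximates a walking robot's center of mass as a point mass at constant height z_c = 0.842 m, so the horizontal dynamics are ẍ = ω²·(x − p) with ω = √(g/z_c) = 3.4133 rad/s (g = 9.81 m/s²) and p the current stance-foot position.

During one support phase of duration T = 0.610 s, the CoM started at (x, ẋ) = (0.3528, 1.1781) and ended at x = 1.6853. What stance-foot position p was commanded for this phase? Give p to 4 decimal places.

p = 0.3627

ωT = 3.4133·0.610 = 2.082113; cosh(ωT) = 4.073033, sinh(ωT) = 3.948367
x(T) = p + (x₀−p)·cosh(ωT) + (ẋ₀/ω)·sinh(ωT) ⇒ p·(1 − cosh) = x(T) − x₀·cosh − (ẋ₀/ω)·sinh
numerator   = 1.6853 − (0.3528)·4.073033 − (1.1781/3.4133)·3.948367 = -1.114444
denominator = 1 − 4.073033 = -3.073033
p = -1.114444 / -3.073033 = 0.3627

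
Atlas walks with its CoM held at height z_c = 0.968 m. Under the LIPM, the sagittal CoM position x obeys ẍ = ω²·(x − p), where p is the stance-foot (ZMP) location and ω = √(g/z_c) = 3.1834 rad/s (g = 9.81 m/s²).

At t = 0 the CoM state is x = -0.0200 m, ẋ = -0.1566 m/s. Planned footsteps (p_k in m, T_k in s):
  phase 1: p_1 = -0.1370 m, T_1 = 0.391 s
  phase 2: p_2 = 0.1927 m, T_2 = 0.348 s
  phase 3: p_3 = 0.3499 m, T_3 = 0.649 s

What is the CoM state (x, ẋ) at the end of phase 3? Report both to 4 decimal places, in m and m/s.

x = -1.4130, ẋ = -5.5110

phase 1: p=-0.1370, T=0.391, ωT=1.244709, cosh=1.879975, sinh=1.591951; start (x,ẋ)=(-0.020000, -0.156600) → end (x,ẋ)=(0.004645, 0.298530)
phase 2: p=0.1927, T=0.348, ωT=1.107823, cosh=1.679019, sinh=1.348742; start (x,ẋ)=(0.004645, 0.298530) → end (x,ẋ)=(0.003433, -0.306193)
phase 3: p=0.3499, T=0.649, ωT=2.066027, cosh=4.010043, sinh=3.883354; start (x,ẋ)=(0.003433, -0.306193) → end (x,ẋ)=(-1.412965, -5.510967)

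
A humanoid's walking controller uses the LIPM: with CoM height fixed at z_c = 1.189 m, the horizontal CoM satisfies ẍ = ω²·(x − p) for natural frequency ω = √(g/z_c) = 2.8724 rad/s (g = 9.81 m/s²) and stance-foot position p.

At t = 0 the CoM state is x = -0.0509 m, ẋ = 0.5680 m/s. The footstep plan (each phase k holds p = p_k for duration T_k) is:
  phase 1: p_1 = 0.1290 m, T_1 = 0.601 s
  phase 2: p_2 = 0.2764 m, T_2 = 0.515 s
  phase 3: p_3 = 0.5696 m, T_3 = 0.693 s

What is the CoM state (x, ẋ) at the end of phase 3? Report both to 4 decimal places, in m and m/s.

x = -1.2838, ẋ = -5.1896

phase 1: p=0.1290, T=0.601, ωT=1.726312, cosh=2.898916, sinh=2.720976; start (x,ẋ)=(-0.050900, 0.568000) → end (x,ẋ)=(0.145542, 0.240534)
phase 2: p=0.2764, T=0.515, ωT=1.479286, cosh=2.308805, sinh=2.081005; start (x,ẋ)=(0.145542, 0.240534) → end (x,ẋ)=(0.148537, -0.226855)
phase 3: p=0.5696, T=0.693, ωT=1.990573, cosh=3.728173, sinh=3.591556; start (x,ẋ)=(0.148537, -0.226855) → end (x,ẋ)=(-1.283849, -5.189605)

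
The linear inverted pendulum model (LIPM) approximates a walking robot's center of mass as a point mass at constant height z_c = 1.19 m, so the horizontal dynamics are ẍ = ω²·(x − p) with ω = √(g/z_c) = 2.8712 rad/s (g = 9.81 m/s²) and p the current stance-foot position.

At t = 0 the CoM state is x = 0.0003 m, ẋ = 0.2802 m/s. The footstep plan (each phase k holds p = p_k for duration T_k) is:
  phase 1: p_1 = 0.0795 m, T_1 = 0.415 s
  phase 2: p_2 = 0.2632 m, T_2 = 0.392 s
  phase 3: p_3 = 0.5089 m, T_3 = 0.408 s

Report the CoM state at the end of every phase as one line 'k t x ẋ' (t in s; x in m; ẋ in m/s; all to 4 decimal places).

phase 1: p=0.0795, T=0.415, ωT=1.191548, cosh=1.797962, sinh=1.494211; start (x,ẋ)=(0.000300, 0.280200) → end (x,ẋ)=(0.082921, 0.164007)
phase 2: p=0.2632, T=0.392, ωT=1.125510, cosh=1.703138, sinh=1.378651; start (x,ẋ)=(0.082921, 0.164007) → end (x,ẋ)=(0.034911, -0.434286)
phase 3: p=0.5089, T=0.408, ωT=1.171450, cosh=1.768292, sinh=1.458375; start (x,ẋ)=(0.034911, -0.434286) → end (x,ẋ)=(-0.549839, -2.752673)

1 0.4150 0.0829 0.1640
2 0.8070 0.0349 -0.4343
3 1.2150 -0.5498 -2.7527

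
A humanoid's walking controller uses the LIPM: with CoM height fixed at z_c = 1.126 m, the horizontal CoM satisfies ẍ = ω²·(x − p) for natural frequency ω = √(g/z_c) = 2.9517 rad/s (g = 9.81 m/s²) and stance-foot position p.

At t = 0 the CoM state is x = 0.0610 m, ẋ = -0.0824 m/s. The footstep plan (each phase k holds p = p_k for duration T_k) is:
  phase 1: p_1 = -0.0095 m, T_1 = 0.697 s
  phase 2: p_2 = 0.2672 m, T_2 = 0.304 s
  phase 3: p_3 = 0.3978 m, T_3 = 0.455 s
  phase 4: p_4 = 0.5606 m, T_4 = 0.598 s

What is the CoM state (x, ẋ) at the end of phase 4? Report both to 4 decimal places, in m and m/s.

x = 0.1559, ẋ = -1.0810

phase 1: p=-0.0095, T=0.697, ωT=2.057335, cosh=3.976441, sinh=3.848647; start (x,ẋ)=(0.061000, -0.082400) → end (x,ẋ)=(0.163400, 0.473225)
phase 2: p=0.2672, T=0.304, ωT=0.897317, cosh=1.430337, sinh=1.022675; start (x,ẋ)=(0.163400, 0.473225) → end (x,ẋ)=(0.282689, 0.363537)
phase 3: p=0.3978, T=0.455, ωT=1.343024, cosh=2.045832, sinh=1.784776; start (x,ẋ)=(0.282689, 0.363537) → end (x,ẋ)=(0.382118, 0.137315)
phase 4: p=0.5606, T=0.598, ωT=1.765117, cosh=3.006710, sinh=2.835543; start (x,ẋ)=(0.382118, 0.137315) → end (x,ẋ)=(0.155869, -1.080967)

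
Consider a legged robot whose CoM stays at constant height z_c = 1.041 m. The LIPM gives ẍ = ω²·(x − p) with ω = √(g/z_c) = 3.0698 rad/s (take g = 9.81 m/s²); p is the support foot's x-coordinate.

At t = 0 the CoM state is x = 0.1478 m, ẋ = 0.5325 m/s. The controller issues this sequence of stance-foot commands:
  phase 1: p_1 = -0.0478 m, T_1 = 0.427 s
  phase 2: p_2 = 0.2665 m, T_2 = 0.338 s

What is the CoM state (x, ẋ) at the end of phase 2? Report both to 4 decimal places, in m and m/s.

x = 1.7002, ẋ = 4.7364

phase 1: p=-0.0478, T=0.427, ωT=1.310805, cosh=1.989380, sinh=1.719777; start (x,ẋ)=(0.147800, 0.532500) → end (x,ẋ)=(0.639642, 2.091990)
phase 2: p=0.2665, T=0.338, ωT=1.037592, cosh=1.588360, sinh=1.234053; start (x,ẋ)=(0.639642, 2.091990) → end (x,ẋ)=(1.700160, 4.736407)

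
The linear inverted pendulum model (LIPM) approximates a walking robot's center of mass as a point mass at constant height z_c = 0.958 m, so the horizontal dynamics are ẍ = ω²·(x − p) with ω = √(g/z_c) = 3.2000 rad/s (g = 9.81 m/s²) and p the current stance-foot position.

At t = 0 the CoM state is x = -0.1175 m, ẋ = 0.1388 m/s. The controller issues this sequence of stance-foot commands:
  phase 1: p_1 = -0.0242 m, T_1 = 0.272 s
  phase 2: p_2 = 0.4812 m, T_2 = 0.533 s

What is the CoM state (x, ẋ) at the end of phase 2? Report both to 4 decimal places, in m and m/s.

phase 1: p=-0.0242, T=0.272, ωT=0.870400, cosh=1.403325, sinh=0.984541; start (x,ẋ)=(-0.117500, 0.138800) → end (x,ẋ)=(-0.112426, -0.099163)
phase 2: p=0.4812, T=0.533, ωT=1.705600, cosh=2.843175, sinh=2.661512; start (x,ẋ)=(-0.112426, -0.099163) → end (x,ẋ)=(-1.289058, -5.337753)

x = -1.2891, ẋ = -5.3378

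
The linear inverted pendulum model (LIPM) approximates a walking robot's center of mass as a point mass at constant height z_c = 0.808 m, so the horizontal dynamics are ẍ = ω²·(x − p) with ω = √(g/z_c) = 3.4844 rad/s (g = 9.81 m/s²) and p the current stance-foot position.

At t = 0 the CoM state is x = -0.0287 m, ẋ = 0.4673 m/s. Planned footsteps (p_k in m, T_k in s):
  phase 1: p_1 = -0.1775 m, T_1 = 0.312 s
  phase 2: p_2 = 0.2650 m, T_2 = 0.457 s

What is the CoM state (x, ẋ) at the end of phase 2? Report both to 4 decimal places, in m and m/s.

x = 1.1951, ẋ = 3.5510

phase 1: p=-0.1775, T=0.312, ωT=1.087133, cosh=1.651470, sinh=1.314288; start (x,ẋ)=(-0.028700, 0.467300) → end (x,ẋ)=(0.244501, 1.453163)
phase 2: p=0.2650, T=0.457, ωT=1.592371, cosh=2.559416, sinh=2.355973; start (x,ẋ)=(0.244501, 1.453163) → end (x,ẋ)=(1.195088, 3.550965)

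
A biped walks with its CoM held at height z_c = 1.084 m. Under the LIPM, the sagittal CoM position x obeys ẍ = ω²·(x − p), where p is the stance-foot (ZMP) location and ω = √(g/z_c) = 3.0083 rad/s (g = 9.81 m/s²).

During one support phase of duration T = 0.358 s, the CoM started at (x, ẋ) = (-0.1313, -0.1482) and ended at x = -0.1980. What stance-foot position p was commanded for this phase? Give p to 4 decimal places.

ωT = 3.0083·0.358 = 1.076971; cosh(ωT) = 1.638200, sinh(ωT) = 1.297575
x(T) = p + (x₀−p)·cosh(ωT) + (ẋ₀/ω)·sinh(ωT) ⇒ p·(1 − cosh) = x(T) − x₀·cosh − (ẋ₀/ω)·sinh
numerator   = -0.1980 − (-0.1313)·1.638200 − (-0.1482/3.0083)·1.297575 = 0.081019
denominator = 1 − 1.638200 = -0.638200
p = 0.081019 / -0.638200 = -0.1269

p = -0.1269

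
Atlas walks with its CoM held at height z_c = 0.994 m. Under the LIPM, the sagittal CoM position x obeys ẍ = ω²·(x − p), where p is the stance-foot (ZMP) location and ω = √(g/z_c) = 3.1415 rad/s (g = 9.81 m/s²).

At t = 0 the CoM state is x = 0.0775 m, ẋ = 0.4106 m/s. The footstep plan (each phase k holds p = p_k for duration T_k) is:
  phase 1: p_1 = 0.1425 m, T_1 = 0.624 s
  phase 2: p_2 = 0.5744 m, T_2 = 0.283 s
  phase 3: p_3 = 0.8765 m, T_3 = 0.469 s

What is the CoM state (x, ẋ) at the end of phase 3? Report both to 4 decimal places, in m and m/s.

phase 1: p=0.1425, T=0.624, ωT=1.960296, cosh=3.621123, sinh=3.480306; start (x,ẋ)=(0.077500, 0.410600) → end (x,ẋ)=(0.362010, 0.776163)
phase 2: p=0.5744, T=0.283, ωT=0.889045, cosh=1.421926, sinh=1.010878; start (x,ẋ)=(0.362010, 0.776163) → end (x,ẋ)=(0.522152, 0.429164)
phase 3: p=0.8765, T=0.469, ωT=1.473364, cosh=2.296521, sinh=2.067367; start (x,ẋ)=(0.522152, 0.429164) → end (x,ẋ)=(0.345158, -1.315777)

x = 0.3452, ẋ = -1.3158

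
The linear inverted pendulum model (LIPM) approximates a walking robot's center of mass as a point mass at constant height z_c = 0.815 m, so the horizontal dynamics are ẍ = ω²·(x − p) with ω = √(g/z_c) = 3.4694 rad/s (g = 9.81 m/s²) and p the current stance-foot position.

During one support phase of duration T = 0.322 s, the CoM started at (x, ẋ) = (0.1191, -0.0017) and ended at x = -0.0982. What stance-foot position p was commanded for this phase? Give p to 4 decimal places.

ωT = 3.4694·0.322 = 1.117147; cosh(ωT) = 1.691667, sinh(ωT) = 1.364455
x(T) = p + (x₀−p)·cosh(ωT) + (ẋ₀/ω)·sinh(ωT) ⇒ p·(1 − cosh) = x(T) − x₀·cosh − (ẋ₀/ω)·sinh
numerator   = -0.0982 − (0.1191)·1.691667 − (-0.0017/3.4694)·1.364455 = -0.299009
denominator = 1 − 1.691667 = -0.691667
p = -0.299009 / -0.691667 = 0.4323

p = 0.4323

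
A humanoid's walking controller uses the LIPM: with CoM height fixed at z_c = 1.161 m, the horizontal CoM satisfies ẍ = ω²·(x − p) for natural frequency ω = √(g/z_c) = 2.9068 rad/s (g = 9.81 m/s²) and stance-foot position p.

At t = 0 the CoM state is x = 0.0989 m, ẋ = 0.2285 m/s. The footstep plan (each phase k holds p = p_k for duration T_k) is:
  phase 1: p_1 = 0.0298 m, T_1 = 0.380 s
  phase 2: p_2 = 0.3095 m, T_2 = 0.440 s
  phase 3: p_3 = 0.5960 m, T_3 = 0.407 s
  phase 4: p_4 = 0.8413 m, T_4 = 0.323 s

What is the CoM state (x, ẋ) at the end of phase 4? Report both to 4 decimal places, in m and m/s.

phase 1: p=0.0298, T=0.380, ωT=1.104584, cosh=1.674659, sinh=1.343310; start (x,ẋ)=(0.098900, 0.228500) → end (x,ẋ)=(0.251115, 0.652477)
phase 2: p=0.3095, T=0.440, ωT=1.278992, cosh=1.935667, sinh=1.657349; start (x,ẋ)=(0.251115, 0.652477) → end (x,ẋ)=(0.568504, 0.981702)
phase 3: p=0.5960, T=0.407, ωT=1.183068, cosh=1.785355, sinh=1.479018; start (x,ẋ)=(0.568504, 0.981702) → end (x,ẋ)=(1.046412, 1.634475)
phase 4: p=0.8413, T=0.323, ωT=0.938896, cosh=1.474108, sinh=1.083049; start (x,ẋ)=(1.046412, 1.634475) → end (x,ẋ)=(1.752649, 3.055129)

x = 1.7526, ẋ = 3.0551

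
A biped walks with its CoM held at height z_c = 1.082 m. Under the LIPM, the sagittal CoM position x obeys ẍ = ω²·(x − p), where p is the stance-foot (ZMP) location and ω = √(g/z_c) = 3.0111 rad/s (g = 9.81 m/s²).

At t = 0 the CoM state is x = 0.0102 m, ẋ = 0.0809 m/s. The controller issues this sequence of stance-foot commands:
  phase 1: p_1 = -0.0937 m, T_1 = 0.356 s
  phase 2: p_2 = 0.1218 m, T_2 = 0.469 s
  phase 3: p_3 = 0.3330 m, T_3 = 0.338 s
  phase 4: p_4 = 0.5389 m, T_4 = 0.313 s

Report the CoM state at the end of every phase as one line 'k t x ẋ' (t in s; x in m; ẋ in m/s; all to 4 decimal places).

phase 1: p=-0.0937, T=0.356, ωT=1.071952, cosh=1.631707, sinh=1.289367; start (x,ẋ)=(0.010200, 0.080900) → end (x,ẋ)=(0.110476, 0.535388)
phase 2: p=0.1218, T=0.469, ωT=1.412206, cosh=2.174303, sinh=1.930698; start (x,ẋ)=(0.110476, 0.535388) → end (x,ẋ)=(0.440466, 1.098264)
phase 3: p=0.3330, T=0.338, ωT=1.017752, cosh=1.564187, sinh=1.202780; start (x,ẋ)=(0.440466, 1.098264) → end (x,ẋ)=(0.939797, 2.107098)
phase 4: p=0.5389, T=0.313, ωT=0.942474, cosh=1.477993, sinh=1.088330; start (x,ẋ)=(0.939797, 2.107098) → end (x,ẋ)=(1.893011, 4.428044)

1 0.3560 0.1105 0.5354
2 0.8250 0.4405 1.0983
3 1.1630 0.9398 2.1071
4 1.4760 1.8930 4.4280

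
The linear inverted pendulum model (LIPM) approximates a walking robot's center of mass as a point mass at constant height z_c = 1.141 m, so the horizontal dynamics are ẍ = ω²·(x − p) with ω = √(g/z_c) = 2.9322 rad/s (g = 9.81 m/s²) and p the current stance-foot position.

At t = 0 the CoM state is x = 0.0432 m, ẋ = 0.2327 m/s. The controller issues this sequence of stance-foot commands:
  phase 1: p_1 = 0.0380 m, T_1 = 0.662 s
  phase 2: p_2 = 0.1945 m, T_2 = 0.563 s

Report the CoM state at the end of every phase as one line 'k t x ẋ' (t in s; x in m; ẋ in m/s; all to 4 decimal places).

1 0.6620 0.3272 0.8793
2 1.2250 1.3056 3.3521

phase 1: p=0.0380, T=0.662, ωT=1.941116, cosh=3.555034, sinh=3.411490; start (x,ẋ)=(0.043200, 0.232700) → end (x,ẋ)=(0.327223, 0.879273)
phase 2: p=0.1945, T=0.563, ωT=1.650829, cosh=2.701593, sinh=2.509703; start (x,ẋ)=(0.327223, 0.879273) → end (x,ẋ)=(1.305642, 3.352138)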